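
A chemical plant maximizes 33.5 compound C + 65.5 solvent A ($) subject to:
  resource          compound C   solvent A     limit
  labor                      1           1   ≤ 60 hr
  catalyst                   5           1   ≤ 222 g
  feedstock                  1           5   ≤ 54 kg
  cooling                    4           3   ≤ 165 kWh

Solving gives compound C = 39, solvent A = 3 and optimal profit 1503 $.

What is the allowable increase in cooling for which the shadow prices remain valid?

Binding constraints: feedstock, cooling. The basis is B = [[1,5],[4,3]] with det -17.
Per unit increase in cooling, x* moves by d = (0.2941, -0.0588).
The basis stays optimal until catalyst becomes binding; allowable increase = 17 kWh.

17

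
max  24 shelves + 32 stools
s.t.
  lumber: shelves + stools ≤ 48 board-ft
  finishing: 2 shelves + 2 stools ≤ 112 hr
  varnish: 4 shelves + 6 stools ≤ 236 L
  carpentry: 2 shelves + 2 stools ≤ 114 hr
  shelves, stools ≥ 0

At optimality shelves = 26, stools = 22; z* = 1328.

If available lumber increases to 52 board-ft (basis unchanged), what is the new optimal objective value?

At the optimum: lumber uses 48 of 48 (binding); finishing uses 96 of 112 (slack = 16); varnish uses 236 of 236 (binding); carpentry uses 96 of 114 (slack = 18).
Since finishing, carpentry are not tight, their duals are 0.
The binding rows give the dual system: 1·y_lumber + 4·y_varnish = 24 and 1·y_lumber + 6·y_varnish = 32.
Solving: y_lumber = 8, y_varnish = 4.
Δz = y_lumber·Δb = 8 × (4) = 32, so new z* = 1328 + 32 = 1360.

1360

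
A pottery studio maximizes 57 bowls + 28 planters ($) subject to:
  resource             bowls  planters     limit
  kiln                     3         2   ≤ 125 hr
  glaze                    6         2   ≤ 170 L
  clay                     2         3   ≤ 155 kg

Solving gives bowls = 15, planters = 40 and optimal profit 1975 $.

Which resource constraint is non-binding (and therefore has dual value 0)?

kiln: 125/125 (binding)
glaze: 170/170 (binding)
clay: 150/155 (slack 5)
By complementary slackness, a constraint with positive slack has shadow price 0 → clay.

clay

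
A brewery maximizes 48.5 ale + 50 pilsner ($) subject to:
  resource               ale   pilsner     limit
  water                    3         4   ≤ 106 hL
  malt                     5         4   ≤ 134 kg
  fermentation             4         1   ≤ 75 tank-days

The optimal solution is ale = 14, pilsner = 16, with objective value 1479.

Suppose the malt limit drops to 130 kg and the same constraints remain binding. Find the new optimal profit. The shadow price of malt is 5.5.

Δb = -4, so new z* = 1479 + (5.5)·(-4) = 1479 − 22 = 1457.

1457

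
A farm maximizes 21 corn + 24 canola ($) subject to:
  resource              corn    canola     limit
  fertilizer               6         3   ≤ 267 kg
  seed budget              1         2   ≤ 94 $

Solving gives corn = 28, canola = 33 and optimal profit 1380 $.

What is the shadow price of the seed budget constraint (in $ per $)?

Check each constraint at x*: fertilizer 267/267 (tight); seed budget 94/94 (tight).
From A_Bᵀ y = c: 6·y_fertilizer + 1·y_seed budget = 21; 3·y_fertilizer + 2·y_seed budget = 24.
→ y_fertilizer = 2 and y_seed budget = 9.
Shadow price of seed budget = 9.

9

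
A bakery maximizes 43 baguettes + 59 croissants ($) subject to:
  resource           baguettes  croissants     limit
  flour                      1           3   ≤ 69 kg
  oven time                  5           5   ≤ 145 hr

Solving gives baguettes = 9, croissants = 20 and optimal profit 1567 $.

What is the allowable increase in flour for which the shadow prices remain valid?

18

Binding constraints: flour, oven time. The basis is B = [[1,3],[5,5]] with det -10.
Per unit increase in flour, x* moves by d = (-0.5, 0.5).
The basis stays optimal until baguettes reaches 0; allowable increase = 18 kg.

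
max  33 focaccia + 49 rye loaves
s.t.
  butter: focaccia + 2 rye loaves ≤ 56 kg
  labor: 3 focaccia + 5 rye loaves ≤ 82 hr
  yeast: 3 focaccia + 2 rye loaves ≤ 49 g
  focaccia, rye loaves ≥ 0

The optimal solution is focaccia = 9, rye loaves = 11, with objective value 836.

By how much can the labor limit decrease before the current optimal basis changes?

33

Binding constraints: labor, yeast. The basis is B = [[3,5],[3,2]] with det -9.
Per unit decrease in labor, x* moves by d = (0.2222, -0.3333).
The basis stays optimal until rye loaves reaches 0; allowable decrease = 33 hr.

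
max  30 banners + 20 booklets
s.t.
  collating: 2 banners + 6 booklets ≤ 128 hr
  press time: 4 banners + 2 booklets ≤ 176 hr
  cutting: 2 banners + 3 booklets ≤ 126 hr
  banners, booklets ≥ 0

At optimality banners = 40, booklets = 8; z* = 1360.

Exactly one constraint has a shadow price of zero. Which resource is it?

collating: 128/128 (binding)
press time: 176/176 (binding)
cutting: 104/126 (slack 22)
By complementary slackness, a constraint with positive slack has shadow price 0 → cutting.

cutting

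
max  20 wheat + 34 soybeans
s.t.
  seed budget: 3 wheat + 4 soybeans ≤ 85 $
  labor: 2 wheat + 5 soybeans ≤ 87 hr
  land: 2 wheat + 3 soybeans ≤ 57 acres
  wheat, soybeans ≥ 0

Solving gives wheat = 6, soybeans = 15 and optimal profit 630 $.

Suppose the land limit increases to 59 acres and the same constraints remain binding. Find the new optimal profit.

646

Binding: labor and land. Non-binding: seed budget (7 unused).
Since seed budget is not tight, its dual is 0.
From A_Bᵀ y = c: 2·y_labor + 2·y_land = 20; 5·y_labor + 3·y_land = 34.
→ y_labor = 2 and y_land = 8.
Δz = y_land·Δb = 8 × (2) = 16, so new z* = 630 + 16 = 646.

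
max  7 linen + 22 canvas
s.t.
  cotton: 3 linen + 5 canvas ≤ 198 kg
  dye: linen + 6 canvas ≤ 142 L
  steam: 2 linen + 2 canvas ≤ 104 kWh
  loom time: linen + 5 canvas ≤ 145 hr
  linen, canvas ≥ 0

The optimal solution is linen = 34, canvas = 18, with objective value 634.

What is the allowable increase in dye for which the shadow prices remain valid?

15

Binding constraints: dye, steam. The basis is B = [[1,6],[2,2]] with det -10.
Per unit increase in dye, x* moves by d = (-0.2, 0.2).
The basis stays optimal until cotton becomes binding; allowable increase = 15 L.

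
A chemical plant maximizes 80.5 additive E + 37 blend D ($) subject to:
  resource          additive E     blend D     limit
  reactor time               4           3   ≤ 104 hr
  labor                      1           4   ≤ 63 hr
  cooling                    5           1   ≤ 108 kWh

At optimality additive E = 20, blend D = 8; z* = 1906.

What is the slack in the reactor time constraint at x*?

reactor time used = 4·20 + 3·8 = 104; slack = 104 − 104 = 0.

0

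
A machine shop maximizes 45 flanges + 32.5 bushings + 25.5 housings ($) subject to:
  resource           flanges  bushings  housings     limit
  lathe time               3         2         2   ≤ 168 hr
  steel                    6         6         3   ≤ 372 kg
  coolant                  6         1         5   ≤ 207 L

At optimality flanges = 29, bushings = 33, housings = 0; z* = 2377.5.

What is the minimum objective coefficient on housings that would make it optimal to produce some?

27.5

Check each constraint at x*: lathe time 153/168 (slack 15); steel 372/372 (tight); coolant 207/207 (tight).
Since lathe time is not tight, its dual is 0.
From A_Bᵀ y = c: 6·y_steel + 6·y_coolant = 45; 6·y_steel + 1·y_coolant = 32.5.
→ y_steel = 5 and y_coolant = 2.5.
housings enters the basis when its profit ≥ yᵀa₃ = 5·3 + 2.5·5 = 27.5.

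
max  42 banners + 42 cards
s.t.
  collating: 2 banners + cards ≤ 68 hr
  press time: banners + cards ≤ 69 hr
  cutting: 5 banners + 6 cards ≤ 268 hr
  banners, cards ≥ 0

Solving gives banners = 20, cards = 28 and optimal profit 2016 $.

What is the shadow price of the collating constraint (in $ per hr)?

Check each constraint at x*: collating 68/68 (tight); press time 48/69 (slack 21); cutting 268/268 (tight).
Since press time is not tight, its dual is 0.
The binding rows give the dual system: 2·y_collating + 5·y_cutting = 42 and 1·y_collating + 6·y_cutting = 42.
This yields shadow prices y_collating = 6, y_cutting = 6.
Shadow price of collating = 6.

6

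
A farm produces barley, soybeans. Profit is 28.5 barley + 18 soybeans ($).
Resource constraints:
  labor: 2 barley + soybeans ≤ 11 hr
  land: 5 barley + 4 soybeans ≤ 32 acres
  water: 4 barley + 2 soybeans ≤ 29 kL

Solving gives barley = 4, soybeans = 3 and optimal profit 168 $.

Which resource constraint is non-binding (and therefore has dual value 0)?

labor: 11/11 (binding)
land: 32/32 (binding)
water: 22/29 (slack 7)
By complementary slackness, a constraint with positive slack has shadow price 0 → water.

water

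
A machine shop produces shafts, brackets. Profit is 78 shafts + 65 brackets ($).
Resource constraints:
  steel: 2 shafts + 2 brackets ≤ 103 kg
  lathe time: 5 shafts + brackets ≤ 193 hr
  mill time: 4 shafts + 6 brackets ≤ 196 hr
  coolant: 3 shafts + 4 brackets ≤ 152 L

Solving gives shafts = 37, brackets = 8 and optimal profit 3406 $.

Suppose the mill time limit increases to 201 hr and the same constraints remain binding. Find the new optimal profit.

Binding: lathe time and mill time. Non-binding: steel (13 unused), coolant (9 unused).
By complementary slackness, y = 0 for the non-binding constraints.
Dual feasibility on the basic columns requires 5·y_lathe time + 4·y_mill time = 78, 1·y_lathe time + 6·y_mill time = 65.
Solving: y_lathe time = 8, y_mill time = 9.5.
Δz = y_mill time·Δb = 9.5 × (5) = 47.5, so new z* = 3406 + 47.5 = 3453.5.

3453.5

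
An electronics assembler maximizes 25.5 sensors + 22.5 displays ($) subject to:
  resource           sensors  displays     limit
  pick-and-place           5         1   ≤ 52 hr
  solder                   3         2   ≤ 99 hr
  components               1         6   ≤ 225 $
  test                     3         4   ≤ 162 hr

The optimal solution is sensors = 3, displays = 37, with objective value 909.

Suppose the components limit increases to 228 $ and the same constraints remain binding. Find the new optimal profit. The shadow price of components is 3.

Δb = 3, so new z* = 909 + (3)·(3) = 909 + 9 = 918.

918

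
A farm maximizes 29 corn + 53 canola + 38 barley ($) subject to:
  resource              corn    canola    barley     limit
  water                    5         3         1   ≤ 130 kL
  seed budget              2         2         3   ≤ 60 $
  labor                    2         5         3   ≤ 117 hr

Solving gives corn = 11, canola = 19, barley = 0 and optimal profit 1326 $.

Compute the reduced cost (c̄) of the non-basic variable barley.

-5.5

Check each constraint at x*: water 112/130 (slack 18); seed budget 60/60 (tight); labor 117/117 (tight).
Slack constraints have shadow price 0 (complementary slackness).
The binding rows give the dual system: 2·y_seed budget + 2·y_labor = 29 and 2·y_seed budget + 5·y_labor = 53.
→ y_seed budget = 6.5 and y_labor = 8.
Reduced cost of barley: c₃ − yᵀa₃ = 38 − (6.5·3 + 8·3) = 38 − 43.5 = -5.5.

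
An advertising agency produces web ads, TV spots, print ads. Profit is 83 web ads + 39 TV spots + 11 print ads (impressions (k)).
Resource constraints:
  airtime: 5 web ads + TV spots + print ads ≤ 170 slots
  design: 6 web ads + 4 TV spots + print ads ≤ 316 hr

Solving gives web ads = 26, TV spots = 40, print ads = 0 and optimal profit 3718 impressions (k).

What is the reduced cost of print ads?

Check each constraint at x*: airtime 170/170 (tight); design 316/316 (tight).
Dual feasibility on the basic columns requires 5·y_airtime + 6·y_design = 83, 1·y_airtime + 4·y_design = 39.
This yields shadow prices y_airtime = 7, y_design = 8.
Reduced cost of print ads: c₃ − yᵀa₃ = 11 − (7·1 + 8·1) = 11 − 15 = -4.

-4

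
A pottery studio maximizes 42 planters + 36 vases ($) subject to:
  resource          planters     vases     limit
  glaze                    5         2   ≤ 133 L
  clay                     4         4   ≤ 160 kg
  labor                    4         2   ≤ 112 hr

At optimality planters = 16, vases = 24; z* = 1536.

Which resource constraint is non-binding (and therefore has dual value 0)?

glaze

glaze: 128/133 (slack 5)
clay: 160/160 (binding)
labor: 112/112 (binding)
By complementary slackness, a constraint with positive slack has shadow price 0 → glaze.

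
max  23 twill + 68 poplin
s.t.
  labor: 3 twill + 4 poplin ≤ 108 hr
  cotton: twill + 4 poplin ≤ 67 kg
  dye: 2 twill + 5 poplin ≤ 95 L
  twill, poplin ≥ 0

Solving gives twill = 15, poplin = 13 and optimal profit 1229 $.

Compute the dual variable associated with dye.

At the optimum: labor uses 97 of 108 (slack = 11); cotton uses 67 of 67 (binding); dye uses 95 of 95 (binding).
Slack constraints have shadow price 0 (complementary slackness).
The binding rows give the dual system: 1·y_cotton + 2·y_dye = 23 and 4·y_cotton + 5·y_dye = 68.
This yields shadow prices y_cotton = 7, y_dye = 8.
Shadow price of dye = 8.

8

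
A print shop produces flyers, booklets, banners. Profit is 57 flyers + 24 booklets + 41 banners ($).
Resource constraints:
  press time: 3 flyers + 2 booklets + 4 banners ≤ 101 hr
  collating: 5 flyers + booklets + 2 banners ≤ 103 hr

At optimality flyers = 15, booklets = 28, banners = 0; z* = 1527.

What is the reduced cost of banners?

-7

Check each constraint at x*: press time 101/101 (tight); collating 103/103 (tight).
From A_Bᵀ y = c: 3·y_press time + 5·y_collating = 57; 2·y_press time + 1·y_collating = 24.
This yields shadow prices y_press time = 9, y_collating = 6.
Reduced cost of banners: c₃ − yᵀa₃ = 41 − (9·4 + 6·2) = 41 − 48 = -7.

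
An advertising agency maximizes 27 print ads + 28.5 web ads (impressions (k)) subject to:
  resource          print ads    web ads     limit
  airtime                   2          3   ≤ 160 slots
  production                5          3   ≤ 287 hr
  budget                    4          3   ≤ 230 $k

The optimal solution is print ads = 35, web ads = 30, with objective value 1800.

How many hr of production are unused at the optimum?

22

production used = 5·35 + 3·30 = 265; slack = 287 − 265 = 22.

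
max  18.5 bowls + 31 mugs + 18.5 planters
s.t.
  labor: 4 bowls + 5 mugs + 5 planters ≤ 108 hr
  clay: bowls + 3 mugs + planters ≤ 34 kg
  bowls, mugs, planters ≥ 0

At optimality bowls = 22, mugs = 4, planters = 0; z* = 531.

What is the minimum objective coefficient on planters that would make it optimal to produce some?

Check each constraint at x*: labor 108/108 (tight); clay 34/34 (tight).
From A_Bᵀ y = c: 4·y_labor + 1·y_clay = 18.5; 5·y_labor + 3·y_clay = 31.
This yields shadow prices y_labor = 3.5, y_clay = 4.5.
planters enters the basis when its profit ≥ yᵀa₃ = 3.5·5 + 4.5·1 = 22.

22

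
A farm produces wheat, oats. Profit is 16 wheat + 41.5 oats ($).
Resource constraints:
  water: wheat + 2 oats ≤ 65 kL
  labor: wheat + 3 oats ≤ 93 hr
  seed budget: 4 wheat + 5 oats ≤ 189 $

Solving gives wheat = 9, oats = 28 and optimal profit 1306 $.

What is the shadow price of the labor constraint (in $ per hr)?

9.5

Check each constraint at x*: water 65/65 (tight); labor 93/93 (tight); seed budget 176/189 (slack 13).
Slack constraints have shadow price 0 (complementary slackness).
The binding rows give the dual system: 1·y_water + 1·y_labor = 16 and 2·y_water + 3·y_labor = 41.5.
Solving: y_water = 6.5, y_labor = 9.5.
Shadow price of labor = 9.5.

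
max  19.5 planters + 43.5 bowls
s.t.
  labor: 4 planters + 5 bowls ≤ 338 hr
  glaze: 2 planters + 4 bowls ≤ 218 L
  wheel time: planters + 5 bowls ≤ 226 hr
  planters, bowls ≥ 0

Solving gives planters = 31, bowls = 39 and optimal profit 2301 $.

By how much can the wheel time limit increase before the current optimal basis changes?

46.5

Binding constraints: glaze, wheel time. The basis is B = [[2,4],[1,5]] with det 6.
Per unit increase in wheel time, x* moves by d = (-0.6667, 0.3333).
The basis stays optimal until planters reaches 0; allowable increase = 46.5 hr.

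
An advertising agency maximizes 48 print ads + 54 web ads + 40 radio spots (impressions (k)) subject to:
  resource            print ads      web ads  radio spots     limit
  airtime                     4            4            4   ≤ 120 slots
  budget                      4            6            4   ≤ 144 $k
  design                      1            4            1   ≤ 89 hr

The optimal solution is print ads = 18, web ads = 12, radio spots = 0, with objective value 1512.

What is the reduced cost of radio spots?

-8

At the optimum: airtime uses 120 of 120 (binding); budget uses 144 of 144 (binding); design uses 66 of 89 (slack = 23).
Slack constraints have shadow price 0 (complementary slackness).
The binding rows give the dual system: 4·y_airtime + 4·y_budget = 48 and 4·y_airtime + 6·y_budget = 54.
This yields shadow prices y_airtime = 9, y_budget = 3.
Reduced cost of radio spots: c₃ − yᵀa₃ = 40 − (9·4 + 3·4) = 40 − 48 = -8.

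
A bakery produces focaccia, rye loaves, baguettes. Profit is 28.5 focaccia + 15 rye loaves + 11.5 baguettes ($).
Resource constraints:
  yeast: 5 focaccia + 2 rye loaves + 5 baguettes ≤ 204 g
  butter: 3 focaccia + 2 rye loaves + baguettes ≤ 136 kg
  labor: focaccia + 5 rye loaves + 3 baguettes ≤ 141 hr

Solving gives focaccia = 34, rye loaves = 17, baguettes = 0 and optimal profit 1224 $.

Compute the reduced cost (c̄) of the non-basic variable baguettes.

Check each constraint at x*: yeast 204/204 (tight); butter 136/136 (tight); labor 119/141 (slack 22).
Since labor is not tight, its dual is 0.
Dual feasibility on the basic columns requires 5·y_yeast + 3·y_butter = 28.5, 2·y_yeast + 2·y_butter = 15.
Solving: y_yeast = 3, y_butter = 4.5.
Reduced cost of baguettes: c₃ − yᵀa₃ = 11.5 − (3·5 + 4.5·1) = 11.5 − 19.5 = -8.

-8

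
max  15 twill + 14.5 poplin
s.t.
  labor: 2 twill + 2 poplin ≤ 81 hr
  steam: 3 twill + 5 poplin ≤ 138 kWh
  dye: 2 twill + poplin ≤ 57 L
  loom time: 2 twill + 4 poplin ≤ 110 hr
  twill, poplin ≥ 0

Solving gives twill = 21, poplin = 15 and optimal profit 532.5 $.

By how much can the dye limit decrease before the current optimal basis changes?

Binding constraints: steam, dye. The basis is B = [[3,5],[2,1]] with det -7.
Per unit decrease in dye, x* moves by d = (-0.7143, 0.4286).
The basis stays optimal until loom time becomes binding; allowable decrease = 28 L.

28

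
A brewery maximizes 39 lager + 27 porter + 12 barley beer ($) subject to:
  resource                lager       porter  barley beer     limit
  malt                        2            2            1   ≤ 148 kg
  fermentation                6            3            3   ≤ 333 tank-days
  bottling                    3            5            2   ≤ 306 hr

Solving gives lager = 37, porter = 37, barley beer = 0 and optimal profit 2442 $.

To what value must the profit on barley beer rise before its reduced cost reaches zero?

19.5

Check each constraint at x*: malt 148/148 (tight); fermentation 333/333 (tight); bottling 296/306 (slack 10).
Since bottling is not tight, its dual is 0.
The binding rows give the dual system: 2·y_malt + 6·y_fermentation = 39 and 2·y_malt + 3·y_fermentation = 27.
This yields shadow prices y_malt = 7.5, y_fermentation = 4.
barley beer enters the basis when its profit ≥ yᵀa₃ = 7.5·1 + 4·3 = 19.5.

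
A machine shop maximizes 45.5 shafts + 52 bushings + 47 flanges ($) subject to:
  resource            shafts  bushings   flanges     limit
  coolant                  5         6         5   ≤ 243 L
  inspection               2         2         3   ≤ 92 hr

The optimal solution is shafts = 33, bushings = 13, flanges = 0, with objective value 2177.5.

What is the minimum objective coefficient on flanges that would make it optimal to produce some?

52

At the optimum: coolant uses 243 of 243 (binding); inspection uses 92 of 92 (binding).
Dual feasibility on the basic columns requires 5·y_coolant + 2·y_inspection = 45.5, 6·y_coolant + 2·y_inspection = 52.
→ y_coolant = 6.5 and y_inspection = 6.5.
flanges enters the basis when its profit ≥ yᵀa₃ = 6.5·5 + 6.5·3 = 52.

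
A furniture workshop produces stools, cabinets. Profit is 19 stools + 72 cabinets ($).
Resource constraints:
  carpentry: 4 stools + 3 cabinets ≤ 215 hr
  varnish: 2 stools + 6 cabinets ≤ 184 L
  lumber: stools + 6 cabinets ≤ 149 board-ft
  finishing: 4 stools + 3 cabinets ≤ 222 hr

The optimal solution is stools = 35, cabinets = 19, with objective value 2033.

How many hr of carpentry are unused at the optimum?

18

carpentry used = 4·35 + 3·19 = 197; slack = 215 − 197 = 18.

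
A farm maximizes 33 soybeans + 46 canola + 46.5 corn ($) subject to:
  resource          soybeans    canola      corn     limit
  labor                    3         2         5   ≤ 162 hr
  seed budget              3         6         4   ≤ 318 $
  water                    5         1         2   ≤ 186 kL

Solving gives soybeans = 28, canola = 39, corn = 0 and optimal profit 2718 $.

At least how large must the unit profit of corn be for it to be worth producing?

49

Binding: labor and seed budget. Non-binding: water (7 unused).
Since water is not tight, its dual is 0.
The binding rows give the dual system: 3·y_labor + 3·y_seed budget = 33 and 2·y_labor + 6·y_seed budget = 46.
Solving: y_labor = 5, y_seed budget = 6.
corn enters the basis when its profit ≥ yᵀa₃ = 5·5 + 6·4 = 49.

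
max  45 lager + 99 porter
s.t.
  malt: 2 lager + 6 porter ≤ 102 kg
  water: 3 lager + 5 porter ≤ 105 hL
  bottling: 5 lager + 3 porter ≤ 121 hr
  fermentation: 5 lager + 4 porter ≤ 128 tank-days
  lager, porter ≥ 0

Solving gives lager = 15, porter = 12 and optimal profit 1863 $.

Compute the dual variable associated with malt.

Check each constraint at x*: malt 102/102 (tight); water 105/105 (tight); bottling 111/121 (slack 10); fermentation 123/128 (slack 5).
Since bottling, fermentation are not tight, their duals are 0.
The binding rows give the dual system: 2·y_malt + 3·y_water = 45 and 6·y_malt + 5·y_water = 99.
→ y_malt = 9 and y_water = 9.
Shadow price of malt = 9.

9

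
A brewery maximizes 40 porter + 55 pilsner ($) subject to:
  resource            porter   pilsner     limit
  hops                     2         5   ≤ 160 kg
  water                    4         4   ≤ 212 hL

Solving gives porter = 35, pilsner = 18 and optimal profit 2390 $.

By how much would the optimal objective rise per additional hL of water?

Check each constraint at x*: hops 160/160 (tight); water 212/212 (tight).
Dual feasibility on the basic columns requires 2·y_hops + 4·y_water = 40, 5·y_hops + 4·y_water = 55.
This yields shadow prices y_hops = 5, y_water = 7.5.
Shadow price of water = 7.5.

7.5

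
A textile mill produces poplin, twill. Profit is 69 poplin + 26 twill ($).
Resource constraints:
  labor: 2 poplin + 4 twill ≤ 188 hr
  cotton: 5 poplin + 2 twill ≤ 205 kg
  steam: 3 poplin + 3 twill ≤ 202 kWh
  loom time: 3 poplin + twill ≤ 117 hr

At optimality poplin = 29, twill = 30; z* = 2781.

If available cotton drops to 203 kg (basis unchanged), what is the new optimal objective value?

2763

At the optimum: labor uses 178 of 188 (slack = 10); cotton uses 205 of 205 (binding); steam uses 177 of 202 (slack = 25); loom time uses 117 of 117 (binding).
Since labor, steam are not tight, their duals are 0.
From A_Bᵀ y = c: 5·y_cotton + 3·y_loom time = 69; 2·y_cotton + 1·y_loom time = 26.
→ y_cotton = 9 and y_loom time = 8.
Δz = y_cotton·Δb = 9 × (-2) = -18, so new z* = 2781 − 18 = 2763.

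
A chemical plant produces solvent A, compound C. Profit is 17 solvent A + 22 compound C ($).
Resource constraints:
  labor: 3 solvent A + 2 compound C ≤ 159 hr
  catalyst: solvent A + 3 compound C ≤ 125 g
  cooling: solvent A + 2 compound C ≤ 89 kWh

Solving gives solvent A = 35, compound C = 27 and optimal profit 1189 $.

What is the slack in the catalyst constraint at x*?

catalyst used = 1·35 + 3·27 = 116; slack = 125 − 116 = 9.

9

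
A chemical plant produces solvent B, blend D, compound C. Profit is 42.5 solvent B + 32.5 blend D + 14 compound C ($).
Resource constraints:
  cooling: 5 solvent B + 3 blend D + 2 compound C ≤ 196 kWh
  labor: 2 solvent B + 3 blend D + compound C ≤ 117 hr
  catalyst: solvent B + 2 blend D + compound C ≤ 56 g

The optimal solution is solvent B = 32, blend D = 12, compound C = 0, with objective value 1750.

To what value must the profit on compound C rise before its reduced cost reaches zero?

Binding: cooling and catalyst. Non-binding: labor (17 unused).
Since labor is not tight, its dual is 0.
From A_Bᵀ y = c: 5·y_cooling + 1·y_catalyst = 42.5; 3·y_cooling + 2·y_catalyst = 32.5.
Solving: y_cooling = 7.5, y_catalyst = 5.
compound C enters the basis when its profit ≥ yᵀa₃ = 7.5·2 + 5·1 = 20.

20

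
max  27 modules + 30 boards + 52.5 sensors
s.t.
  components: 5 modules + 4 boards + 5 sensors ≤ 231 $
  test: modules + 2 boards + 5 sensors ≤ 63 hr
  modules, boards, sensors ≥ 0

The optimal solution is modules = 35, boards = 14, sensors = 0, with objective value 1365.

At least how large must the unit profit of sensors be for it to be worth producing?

55

Check each constraint at x*: components 231/231 (tight); test 63/63 (tight).
From A_Bᵀ y = c: 5·y_components + 1·y_test = 27; 4·y_components + 2·y_test = 30.
→ y_components = 4 and y_test = 7.
sensors enters the basis when its profit ≥ yᵀa₃ = 4·5 + 7·5 = 55.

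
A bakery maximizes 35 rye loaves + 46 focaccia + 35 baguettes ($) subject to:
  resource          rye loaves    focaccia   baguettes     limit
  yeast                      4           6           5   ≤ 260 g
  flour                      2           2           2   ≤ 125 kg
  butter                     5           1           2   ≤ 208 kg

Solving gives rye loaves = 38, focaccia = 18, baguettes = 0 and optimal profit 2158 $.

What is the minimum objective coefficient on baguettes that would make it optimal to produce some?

39.5

At the optimum: yeast uses 260 of 260 (binding); flour uses 112 of 125 (slack = 13); butter uses 208 of 208 (binding).
Since flour is not tight, its dual is 0.
The binding rows give the dual system: 4·y_yeast + 5·y_butter = 35 and 6·y_yeast + 1·y_butter = 46.
Solving: y_yeast = 7.5, y_butter = 1.
baguettes enters the basis when its profit ≥ yᵀa₃ = 7.5·5 + 1·2 = 39.5.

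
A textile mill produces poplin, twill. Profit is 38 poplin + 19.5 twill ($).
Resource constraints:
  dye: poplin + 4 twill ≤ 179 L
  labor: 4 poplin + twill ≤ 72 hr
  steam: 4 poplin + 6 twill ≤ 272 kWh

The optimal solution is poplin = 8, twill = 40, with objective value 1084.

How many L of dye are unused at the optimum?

dye used = 1·8 + 4·40 = 168; slack = 179 − 168 = 11.

11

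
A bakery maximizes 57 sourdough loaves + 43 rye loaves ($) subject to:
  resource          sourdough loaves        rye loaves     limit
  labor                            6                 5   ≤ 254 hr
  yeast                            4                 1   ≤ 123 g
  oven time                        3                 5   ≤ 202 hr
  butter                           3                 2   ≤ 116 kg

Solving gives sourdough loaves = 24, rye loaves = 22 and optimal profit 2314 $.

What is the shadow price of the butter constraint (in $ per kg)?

9

Check each constraint at x*: labor 254/254 (tight); yeast 118/123 (slack 5); oven time 182/202 (slack 20); butter 116/116 (tight).
Since yeast, oven time are not tight, their duals are 0.
Dual feasibility on the basic columns requires 6·y_labor + 3·y_butter = 57, 5·y_labor + 2·y_butter = 43.
This yields shadow prices y_labor = 5, y_butter = 9.
Shadow price of butter = 9.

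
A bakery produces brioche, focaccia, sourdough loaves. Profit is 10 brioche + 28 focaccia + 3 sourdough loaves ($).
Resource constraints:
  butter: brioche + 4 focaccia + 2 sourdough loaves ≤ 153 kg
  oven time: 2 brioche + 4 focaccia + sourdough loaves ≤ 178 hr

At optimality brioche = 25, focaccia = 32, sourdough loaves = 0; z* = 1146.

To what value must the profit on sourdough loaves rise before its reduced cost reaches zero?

At the optimum: butter uses 153 of 153 (binding); oven time uses 178 of 178 (binding).
Dual feasibility on the basic columns requires 1·y_butter + 2·y_oven time = 10, 4·y_butter + 4·y_oven time = 28.
Solving: y_butter = 4, y_oven time = 3.
sourdough loaves enters the basis when its profit ≥ yᵀa₃ = 4·2 + 3·1 = 11.

11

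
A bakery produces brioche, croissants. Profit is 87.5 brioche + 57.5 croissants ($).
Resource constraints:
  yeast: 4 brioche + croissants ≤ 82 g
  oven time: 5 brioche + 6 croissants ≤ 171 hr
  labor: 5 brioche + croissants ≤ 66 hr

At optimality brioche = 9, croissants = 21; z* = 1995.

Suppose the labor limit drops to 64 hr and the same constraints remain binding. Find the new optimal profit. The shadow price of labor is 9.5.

1976

Δb = -2, so new z* = 1995 + (9.5)·(-2) = 1995 − 19 = 1976.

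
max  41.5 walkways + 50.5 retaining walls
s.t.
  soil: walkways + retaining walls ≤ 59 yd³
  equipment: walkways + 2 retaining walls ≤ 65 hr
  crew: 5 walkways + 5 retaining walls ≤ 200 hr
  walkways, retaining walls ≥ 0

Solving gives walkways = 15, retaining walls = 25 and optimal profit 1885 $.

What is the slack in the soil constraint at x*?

19

soil used = 1·15 + 1·25 = 40; slack = 59 − 40 = 19.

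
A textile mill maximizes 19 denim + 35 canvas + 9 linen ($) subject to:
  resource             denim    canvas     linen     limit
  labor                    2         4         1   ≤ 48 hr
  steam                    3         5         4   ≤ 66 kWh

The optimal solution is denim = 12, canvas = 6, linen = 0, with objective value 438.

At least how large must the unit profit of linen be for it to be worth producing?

17

Both labor and steam are binding at x*.
The binding rows give the dual system: 2·y_labor + 3·y_steam = 19 and 4·y_labor + 5·y_steam = 35.
This yields shadow prices y_labor = 5, y_steam = 3.
linen enters the basis when its profit ≥ yᵀa₃ = 5·1 + 3·4 = 17.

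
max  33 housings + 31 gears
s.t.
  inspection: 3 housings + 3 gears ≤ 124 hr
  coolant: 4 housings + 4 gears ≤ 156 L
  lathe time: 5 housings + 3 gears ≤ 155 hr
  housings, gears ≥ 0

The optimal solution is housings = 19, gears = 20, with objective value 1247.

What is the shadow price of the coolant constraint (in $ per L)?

7

Check each constraint at x*: inspection 117/124 (slack 7); coolant 156/156 (tight); lathe time 155/155 (tight).
By complementary slackness, y = 0 for the non-binding constraint.
From A_Bᵀ y = c: 4·y_coolant + 5·y_lathe time = 33; 4·y_coolant + 3·y_lathe time = 31.
Solving: y_coolant = 7, y_lathe time = 1.
Shadow price of coolant = 7.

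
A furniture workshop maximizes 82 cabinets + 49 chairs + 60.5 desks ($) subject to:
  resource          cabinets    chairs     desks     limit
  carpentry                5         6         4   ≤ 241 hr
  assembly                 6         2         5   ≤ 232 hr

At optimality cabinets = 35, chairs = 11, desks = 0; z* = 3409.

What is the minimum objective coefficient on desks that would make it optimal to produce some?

Check each constraint at x*: carpentry 241/241 (tight); assembly 232/232 (tight).
Dual feasibility on the basic columns requires 5·y_carpentry + 6·y_assembly = 82, 6·y_carpentry + 2·y_assembly = 49.
This yields shadow prices y_carpentry = 5, y_assembly = 9.5.
desks enters the basis when its profit ≥ yᵀa₃ = 5·4 + 9.5·5 = 67.5.

67.5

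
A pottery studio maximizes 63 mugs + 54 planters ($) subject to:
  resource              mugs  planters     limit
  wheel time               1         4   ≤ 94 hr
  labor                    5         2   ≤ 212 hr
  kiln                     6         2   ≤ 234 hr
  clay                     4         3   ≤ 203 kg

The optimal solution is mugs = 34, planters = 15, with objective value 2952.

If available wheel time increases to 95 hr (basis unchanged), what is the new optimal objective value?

At the optimum: wheel time uses 94 of 94 (binding); labor uses 200 of 212 (slack = 12); kiln uses 234 of 234 (binding); clay uses 181 of 203 (slack = 22).
Slack constraints have shadow price 0 (complementary slackness).
From A_Bᵀ y = c: 1·y_wheel time + 6·y_kiln = 63; 4·y_wheel time + 2·y_kiln = 54.
This yields shadow prices y_wheel time = 9, y_kiln = 9.
Δz = y_wheel time·Δb = 9 × (1) = 9, so new z* = 2952 + 9 = 2961.

2961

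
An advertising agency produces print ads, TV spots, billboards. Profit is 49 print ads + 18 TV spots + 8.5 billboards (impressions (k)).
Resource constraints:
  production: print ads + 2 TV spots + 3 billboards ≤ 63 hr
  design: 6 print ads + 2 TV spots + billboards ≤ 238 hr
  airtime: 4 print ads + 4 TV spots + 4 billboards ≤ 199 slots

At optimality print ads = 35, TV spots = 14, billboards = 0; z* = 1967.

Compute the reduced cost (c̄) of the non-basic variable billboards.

At the optimum: production uses 63 of 63 (binding); design uses 238 of 238 (binding); airtime uses 196 of 199 (slack = 3).
Since airtime is not tight, its dual is 0.
The binding rows give the dual system: 1·y_production + 6·y_design = 49 and 2·y_production + 2·y_design = 18.
→ y_production = 1 and y_design = 8.
Reduced cost of billboards: c₃ − yᵀa₃ = 8.5 − (1·3 + 8·1) = 8.5 − 11 = -2.5.

-2.5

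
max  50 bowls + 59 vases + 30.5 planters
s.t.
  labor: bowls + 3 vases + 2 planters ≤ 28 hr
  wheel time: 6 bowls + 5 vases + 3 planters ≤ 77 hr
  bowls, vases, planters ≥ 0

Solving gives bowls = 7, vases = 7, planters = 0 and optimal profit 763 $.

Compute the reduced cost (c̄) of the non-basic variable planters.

-6.5

Check each constraint at x*: labor 28/28 (tight); wheel time 77/77 (tight).
The binding rows give the dual system: 1·y_labor + 6·y_wheel time = 50 and 3·y_labor + 5·y_wheel time = 59.
Solving: y_labor = 8, y_wheel time = 7.
Reduced cost of planters: c₃ − yᵀa₃ = 30.5 − (8·2 + 7·3) = 30.5 − 37 = -6.5.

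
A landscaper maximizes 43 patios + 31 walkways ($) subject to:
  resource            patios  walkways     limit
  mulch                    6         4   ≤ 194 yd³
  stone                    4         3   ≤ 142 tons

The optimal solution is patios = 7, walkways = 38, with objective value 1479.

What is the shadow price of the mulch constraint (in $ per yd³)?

2.5

Both mulch and stone are binding at x*.
The binding rows give the dual system: 6·y_mulch + 4·y_stone = 43 and 4·y_mulch + 3·y_stone = 31.
Solving: y_mulch = 2.5, y_stone = 7.
Shadow price of mulch = 2.5.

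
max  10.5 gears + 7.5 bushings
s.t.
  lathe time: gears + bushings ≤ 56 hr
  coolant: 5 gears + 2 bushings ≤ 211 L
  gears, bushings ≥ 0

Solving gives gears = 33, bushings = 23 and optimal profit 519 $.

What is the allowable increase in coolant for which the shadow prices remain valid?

69

Binding constraints: lathe time, coolant. The basis is B = [[1,1],[5,2]] with det -3.
Per unit increase in coolant, x* moves by d = (0.3333, -0.3333).
The basis stays optimal until bushings reaches 0; allowable increase = 69 L.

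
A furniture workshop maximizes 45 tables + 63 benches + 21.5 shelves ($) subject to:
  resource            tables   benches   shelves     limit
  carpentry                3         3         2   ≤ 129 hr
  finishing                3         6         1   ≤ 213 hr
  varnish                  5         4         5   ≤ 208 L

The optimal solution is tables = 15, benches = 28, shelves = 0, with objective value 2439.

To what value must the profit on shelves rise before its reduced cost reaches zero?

24

Binding: carpentry and finishing. Non-binding: varnish (21 unused).
Since varnish is not tight, its dual is 0.
Dual feasibility on the basic columns requires 3·y_carpentry + 3·y_finishing = 45, 3·y_carpentry + 6·y_finishing = 63.
This yields shadow prices y_carpentry = 9, y_finishing = 6.
shelves enters the basis when its profit ≥ yᵀa₃ = 9·2 + 6·1 = 24.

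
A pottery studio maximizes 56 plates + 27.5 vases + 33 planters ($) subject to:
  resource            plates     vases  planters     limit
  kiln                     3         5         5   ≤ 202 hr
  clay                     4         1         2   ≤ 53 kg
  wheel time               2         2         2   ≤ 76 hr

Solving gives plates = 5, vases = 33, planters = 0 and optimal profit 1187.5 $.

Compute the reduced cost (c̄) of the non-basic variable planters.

Binding: clay and wheel time. Non-binding: kiln (22 unused).
By complementary slackness, y = 0 for the non-binding constraint.
From A_Bᵀ y = c: 4·y_clay + 2·y_wheel time = 56; 1·y_clay + 2·y_wheel time = 27.5.
Solving: y_clay = 9.5, y_wheel time = 9.
Reduced cost of planters: c₃ − yᵀa₃ = 33 − (9.5·2 + 9·2) = 33 − 37 = -4.

-4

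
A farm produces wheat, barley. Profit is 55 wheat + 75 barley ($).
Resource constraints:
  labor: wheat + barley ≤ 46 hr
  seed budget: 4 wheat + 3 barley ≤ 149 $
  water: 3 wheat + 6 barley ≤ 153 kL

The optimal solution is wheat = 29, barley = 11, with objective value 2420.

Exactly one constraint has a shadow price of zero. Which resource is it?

labor: 40/46 (slack 6)
seed budget: 149/149 (binding)
water: 153/153 (binding)
By complementary slackness, a constraint with positive slack has shadow price 0 → labor.

labor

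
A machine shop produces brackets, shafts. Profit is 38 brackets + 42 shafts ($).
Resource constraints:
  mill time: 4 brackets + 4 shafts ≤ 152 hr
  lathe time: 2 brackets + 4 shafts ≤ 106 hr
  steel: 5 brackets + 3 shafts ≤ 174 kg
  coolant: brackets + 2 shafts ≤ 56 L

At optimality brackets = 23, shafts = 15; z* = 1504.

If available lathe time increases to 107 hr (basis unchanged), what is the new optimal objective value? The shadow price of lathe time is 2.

1506

Δb = 1, so new z* = 1504 + (2)·(1) = 1504 + 2 = 1506.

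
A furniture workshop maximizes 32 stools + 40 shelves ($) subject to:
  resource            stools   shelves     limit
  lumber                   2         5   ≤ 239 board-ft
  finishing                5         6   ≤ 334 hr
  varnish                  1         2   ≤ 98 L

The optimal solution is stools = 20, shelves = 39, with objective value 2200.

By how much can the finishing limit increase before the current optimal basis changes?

Binding constraints: finishing, varnish. The basis is B = [[5,6],[1,2]] with det 4.
Per unit increase in finishing, x* moves by d = (0.5, -0.25).
The basis stays optimal until shelves reaches 0; allowable increase = 156 hr.

156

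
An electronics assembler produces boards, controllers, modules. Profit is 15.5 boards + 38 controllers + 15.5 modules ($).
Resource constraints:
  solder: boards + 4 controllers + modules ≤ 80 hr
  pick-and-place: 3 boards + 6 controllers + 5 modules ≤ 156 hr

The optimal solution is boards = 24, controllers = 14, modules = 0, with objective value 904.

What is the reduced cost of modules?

-8

At the optimum: solder uses 80 of 80 (binding); pick-and-place uses 156 of 156 (binding).
The binding rows give the dual system: 1·y_solder + 3·y_pick-and-place = 15.5 and 4·y_solder + 6·y_pick-and-place = 38.
This yields shadow prices y_solder = 3.5, y_pick-and-place = 4.
Reduced cost of modules: c₃ − yᵀa₃ = 15.5 − (3.5·1 + 4·5) = 15.5 − 23.5 = -8.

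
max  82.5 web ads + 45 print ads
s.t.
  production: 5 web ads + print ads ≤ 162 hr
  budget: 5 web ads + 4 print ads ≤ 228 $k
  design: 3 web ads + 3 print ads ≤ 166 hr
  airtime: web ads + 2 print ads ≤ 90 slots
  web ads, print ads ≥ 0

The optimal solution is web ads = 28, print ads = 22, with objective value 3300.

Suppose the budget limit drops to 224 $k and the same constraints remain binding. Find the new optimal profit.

3262

At the optimum: production uses 162 of 162 (binding); budget uses 228 of 228 (binding); design uses 150 of 166 (slack = 16); airtime uses 72 of 90 (slack = 18).
By complementary slackness, y = 0 for the non-binding constraints.
Dual feasibility on the basic columns requires 5·y_production + 5·y_budget = 82.5, 1·y_production + 4·y_budget = 45.
This yields shadow prices y_production = 7, y_budget = 9.5.
Δz = y_budget·Δb = 9.5 × (-4) = -38, so new z* = 3300 − 38 = 3262.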